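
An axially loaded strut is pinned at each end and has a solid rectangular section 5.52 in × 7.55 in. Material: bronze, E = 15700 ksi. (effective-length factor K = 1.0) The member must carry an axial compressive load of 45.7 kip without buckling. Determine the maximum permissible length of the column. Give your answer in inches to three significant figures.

L_max ≈ 599 in

Buckling occurs about the weak axis: I_min = h·b³/12 with b = 5.52 in (the shorter side).
I_min = 7.55×5.52³/12 = 105.8 in⁴
At the buckling limit P_cr = P = 4.570×10^4 lb
From P_cr = π²EI/(K·L)²:  L = (1/K)·√(π²EI/P_cr) = (1/1)·√(π²×1.57×10^7×105.8/4.570×10^4)
L = 599 in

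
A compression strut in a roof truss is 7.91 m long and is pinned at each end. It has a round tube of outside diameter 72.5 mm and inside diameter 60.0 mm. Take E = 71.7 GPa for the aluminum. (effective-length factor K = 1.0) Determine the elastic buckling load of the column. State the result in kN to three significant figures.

P_cr ≈ 8.14 kN

d_o = 72.5 mm, d_i = 60.0 mm
I = π(d_o⁴ − d_i⁴)/64 = π(72.5⁴ − 60.00⁴)/64 = 7.200×10^5 mm⁴
I = 7.200×10^5 mm⁴ = 7.200×10^-7 m⁴
Effective length L_e = K·L = 1 × 7.91 = 7.910 m
P_cr = π²EI / L_e² = π² × 71.7×10⁹ × 7.200×10^-7 / 7.910² = 8.144×10^3 N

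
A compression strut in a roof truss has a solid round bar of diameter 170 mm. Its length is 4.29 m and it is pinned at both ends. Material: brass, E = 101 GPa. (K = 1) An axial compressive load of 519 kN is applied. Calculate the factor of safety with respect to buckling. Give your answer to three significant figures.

I = πd⁴/64 = π×170⁴/64 = 4.100×10^7 mm⁴
I = 4.100×10^7 mm⁴ = 4.100×10^-5 m⁴
Effective length L_e = K·L = 1 × 4.29 = 4.290 m
P_cr = π²EI / L_e² = π² × 101×10⁹ × 4.100×10^-5 / 4.290² = 2.221×10^6 N
Factor of safety n = P_cr / P = 2220.6 / 519 = 4.28

n ≈ 4.28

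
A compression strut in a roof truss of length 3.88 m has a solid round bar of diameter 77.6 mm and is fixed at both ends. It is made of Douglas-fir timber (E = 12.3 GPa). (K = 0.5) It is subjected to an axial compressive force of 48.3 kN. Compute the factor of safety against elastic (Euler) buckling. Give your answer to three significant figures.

n ≈ 1.19

I = πd⁴/64 = π×77.6⁴/64 = 1.780×10^6 mm⁴
I = 1.780×10^6 mm⁴ = 1.780×10^-6 m⁴
Effective length L_e = K·L = 0.5 × 3.88 = 1.940 m
P_cr = π²EI / L_e² = π² × 12.3×10⁹ × 1.780×10^-6 / 1.940² = 5.741×10^4 N
Factor of safety n = P_cr / P = 57.414 / 48.3 = 1.19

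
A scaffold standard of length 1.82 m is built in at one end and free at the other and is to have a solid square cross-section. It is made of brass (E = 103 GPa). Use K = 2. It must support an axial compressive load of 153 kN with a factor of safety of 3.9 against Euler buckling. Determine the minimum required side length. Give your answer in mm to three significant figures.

a ≈ 98.3 mm

Required P_cr = n·P = 3.9 × 153 = 596.7 kN
L_e = K·L = 2 × 1.82 = 3.640 m
Required I = P_cr·L_e²/(π²E) = 5.967×10^5 × 3.640² / (π² × 1.03×10^11) = 7.777×10^-6 m⁴
I_req = 7.777×10^6 mm⁴
Solid square: I = a⁴/12  ⇒  a = (12I)^(1/4) = (12×7.777×10^6)^(1/4) = 98.3 mm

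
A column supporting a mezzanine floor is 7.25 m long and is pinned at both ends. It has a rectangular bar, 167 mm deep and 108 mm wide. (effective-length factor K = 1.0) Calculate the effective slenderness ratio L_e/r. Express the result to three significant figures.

λ ≈ 233

For a rectangle r_min = b/√12 = 108/√12 = 31.18 mm
L_e = K·L = 1 × 7.25 m = 7.250 m = 7250.0 mm
λ = L_e / r_min = 7250.0 / 31.18 = 233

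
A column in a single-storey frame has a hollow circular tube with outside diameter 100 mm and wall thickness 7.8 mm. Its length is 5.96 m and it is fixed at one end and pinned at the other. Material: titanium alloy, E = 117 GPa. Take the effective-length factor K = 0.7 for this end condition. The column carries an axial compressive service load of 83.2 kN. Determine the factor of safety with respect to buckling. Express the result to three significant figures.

n ≈ 1.93

Inner diameter d_i = 100 − 2×7.8 = 84.40 mm
I = π(d_o⁴ − d_i⁴)/64 = π(100⁴ − 84.40⁴)/64 = 2.418×10^6 mm⁴
I = 2.418×10^6 mm⁴ = 2.418×10^-6 m⁴
Effective length L_e = K·L = 0.7 × 5.96 = 4.172 m
P_cr = π²EI / L_e² = π² × 117×10⁹ × 2.418×10^-6 / 4.172² = 1.604×10^5 N
Factor of safety n = P_cr / P = 160.41 / 83.2 = 1.93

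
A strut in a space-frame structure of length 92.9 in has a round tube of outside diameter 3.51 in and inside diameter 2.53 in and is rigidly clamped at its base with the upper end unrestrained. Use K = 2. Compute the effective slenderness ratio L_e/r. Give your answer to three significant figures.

d_o = 3.51 in, d_i = 2.53 in
I = π(d_o⁴ − d_i⁴)/64 = π(3.51⁴ − 2.530⁴)/64 = 5.440 in⁴
A = 4.649 in²;  r_min = √(I/A) = √(5.440/4.649) = 1.082 in
L_e = K·L = 2 × 92.9 = 185.8 in
λ = L_e / r_min = 185.80 / 1.082 = 172

λ ≈ 172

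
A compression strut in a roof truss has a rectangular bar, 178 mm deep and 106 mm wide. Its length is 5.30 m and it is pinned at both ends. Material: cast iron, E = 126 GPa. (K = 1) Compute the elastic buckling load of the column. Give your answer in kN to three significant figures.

Buckling occurs about the weak axis: I_min = h·b³/12 with b = 106 mm (the shorter side).
I_min = 178×106³/12 = 1.767×10^7 mm⁴
I = 1.767×10^7 mm⁴ = 1.767×10^-5 m⁴
Effective length L_e = K·L = 1 × 5.30 = 5.300 m
P_cr = π²EI / L_e² = π² × 126×10⁹ × 1.767×10^-5 / 5.300² = 7.821×10^5 N

P_cr ≈ 782 kN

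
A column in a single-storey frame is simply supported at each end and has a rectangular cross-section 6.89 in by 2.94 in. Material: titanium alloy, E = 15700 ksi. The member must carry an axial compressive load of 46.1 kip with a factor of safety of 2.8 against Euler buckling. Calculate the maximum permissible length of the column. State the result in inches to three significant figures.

L_max ≈ 132 in

Buckling occurs about the weak axis: I_min = h·b³/12 with b = 2.94 in (the shorter side).
I_min = 6.89×2.94³/12 = 14.59 in⁴
Required critical load P_cr = n·P = 2.8 × 46.1 = 129.1 kip = 1.291×10^5 lb
From P_cr = π²EI/(K·L)²:  L = (1/K)·√(π²EI/P_cr) = (1/1)·√(π²×1.57×10^7×14.59/1.291×10^5)
L = 132 in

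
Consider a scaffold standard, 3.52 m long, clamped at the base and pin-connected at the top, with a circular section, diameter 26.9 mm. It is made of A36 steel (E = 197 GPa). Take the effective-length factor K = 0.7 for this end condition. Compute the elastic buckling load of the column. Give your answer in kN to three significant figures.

P_cr ≈ 8.23 kN

I = πd⁴/64 = π×26.9⁴/64 = 2.570×10^4 mm⁴
I = 2.570×10^4 mm⁴ = 2.570×10^-8 m⁴
Effective length L_e = K·L = 0.7 × 3.52 = 2.464 m
P_cr = π²EI / L_e² = π² × 197×10⁹ × 2.570×10^-8 / 2.464² = 8.231×10^3 N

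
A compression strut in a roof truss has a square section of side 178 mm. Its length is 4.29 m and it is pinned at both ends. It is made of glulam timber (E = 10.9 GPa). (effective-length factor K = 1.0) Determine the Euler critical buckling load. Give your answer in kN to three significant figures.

I = a⁴/12 = 178⁴/12 = 8.366×10^7 mm⁴
I = 8.366×10^7 mm⁴ = 8.366×10^-5 m⁴
Effective length L_e = K·L = 1 × 4.29 = 4.290 m
P_cr = π²EI / L_e² = π² × 10.9×10⁹ × 8.366×10^-5 / 4.290² = 4.890×10^5 N

P_cr ≈ 489 kN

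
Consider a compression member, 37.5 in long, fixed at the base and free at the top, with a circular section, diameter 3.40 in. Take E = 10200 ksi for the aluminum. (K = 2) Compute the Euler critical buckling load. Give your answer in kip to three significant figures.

P_cr ≈ 117 kip

I = πd⁴/64 = π×3.40⁴/64 = 6.560 in⁴
Effective length L_e = K·L = 2 × 37.5 = 75.00 in
P_cr = π²EI / L_e² = π² × 10200×10³ × 6.560 / 75.00² = 1.174×10^5 lb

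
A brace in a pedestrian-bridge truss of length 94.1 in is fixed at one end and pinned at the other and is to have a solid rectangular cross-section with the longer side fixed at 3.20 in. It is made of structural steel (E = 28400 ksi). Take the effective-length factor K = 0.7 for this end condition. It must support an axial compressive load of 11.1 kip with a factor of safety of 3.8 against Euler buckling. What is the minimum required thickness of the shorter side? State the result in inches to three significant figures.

Required P_cr = n·P = 3.8 × 11.1 = 42.18 kip
L_e = K·L = 0.7 × 94.1 = 65.87 in
Required I = P_cr·L_e²/(π²E) = 4.218×10^4 × 65.87² / (π² × 2.84×10^7) = 0.6529 in⁴
Rectangle, weak axis: I_min = h·b³/12 with h = 3.20 in fixed  ⇒  b = (12I/h)^(1/3) = 1.35 in

b ≈ 1.35 in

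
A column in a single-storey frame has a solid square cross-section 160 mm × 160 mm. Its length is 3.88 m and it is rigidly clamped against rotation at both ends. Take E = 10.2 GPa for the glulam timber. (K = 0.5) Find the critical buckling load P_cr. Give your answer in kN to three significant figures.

I = a⁴/12 = 160⁴/12 = 5.461×10^7 mm⁴
I = 5.461×10^7 mm⁴ = 5.461×10^-5 m⁴
Effective length L_e = K·L = 0.5 × 3.88 = 1.940 m
P_cr = π²EI / L_e² = π² × 10.2×10⁹ × 5.461×10^-5 / 1.940² = 1.461×10^6 N

P_cr ≈ 1460 kN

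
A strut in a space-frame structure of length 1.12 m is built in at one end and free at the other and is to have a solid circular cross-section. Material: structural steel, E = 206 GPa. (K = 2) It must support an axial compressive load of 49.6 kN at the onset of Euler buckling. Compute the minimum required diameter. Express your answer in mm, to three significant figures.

d ≈ 39.7 mm

L_e = K·L = 2 × 1.12 = 2.240 m
Required I = P_cr·L_e²/(π²E) = 4.960×10^4 × 2.240² / (π² × 2.06×10^11) = 1.224×10^-7 m⁴
I_req = 1.224×10^5 mm⁴
Solid circle: I = πd⁴/64  ⇒  d = (64I/π)^(1/4) = (64×1.224×10^5/π)^(1/4) = 39.7 mm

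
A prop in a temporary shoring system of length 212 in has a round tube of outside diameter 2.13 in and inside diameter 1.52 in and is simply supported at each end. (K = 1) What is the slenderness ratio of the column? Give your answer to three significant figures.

λ ≈ 324

d_o = 2.13 in, d_i = 1.52 in
I = π(d_o⁴ − d_i⁴)/64 = π(2.13⁴ − 1.520⁴)/64 = 0.7484 in⁴
A = 1.749 in²;  r_min = √(I/A) = √(0.7484/1.749) = 0.6542 in
L_e = K·L = 1 × 212 = 212.0 in
λ = L_e / r_min = 212.00 / 0.6542 = 324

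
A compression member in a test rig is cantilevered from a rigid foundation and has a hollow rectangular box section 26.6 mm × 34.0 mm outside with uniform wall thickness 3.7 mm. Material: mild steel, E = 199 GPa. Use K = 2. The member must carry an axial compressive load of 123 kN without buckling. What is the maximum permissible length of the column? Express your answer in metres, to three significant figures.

Inner dimensions: h_i = 34.0 − 2×3.7 = 26.60 mm, b_i = 26.6 − 2×3.7 = 19.20 mm
Weak-axis I_min = (h_o·b_o³ − h_i·b_i³)/12 with b_o = 26.6, b_i = 19.20 mm (shorter outer/inner sides).
I_min = (34.0×26.6³ − 26.60×19.20³)/12 = 3.764×10^4 mm⁴
I = 3.764×10^-8 m⁴
At the buckling limit P_cr = P = 1.230×10^5 N
From P_cr = π²EI/(K·L)²:  L = (1/K)·√(π²EI/P_cr) = (1/2)·√(π²×1.99×10^11×3.764×10^-8/1.230×10^5)
L = 0.388 m

L_max ≈ 0.388 m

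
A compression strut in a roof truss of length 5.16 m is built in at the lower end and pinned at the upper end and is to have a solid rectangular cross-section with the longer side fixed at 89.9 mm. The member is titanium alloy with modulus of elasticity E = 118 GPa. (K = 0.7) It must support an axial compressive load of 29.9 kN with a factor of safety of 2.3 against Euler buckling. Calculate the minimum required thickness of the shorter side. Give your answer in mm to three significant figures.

b ≈ 46.9 mm

Required P_cr = n·P = 2.3 × 29.9 = 68.77 kN
L_e = K·L = 0.7 × 5.16 = 3.612 m
Required I = P_cr·L_e²/(π²E) = 6.877×10^4 × 3.612² / (π² × 1.18×10^11) = 7.704×10^-7 m⁴
I_req = 7.704×10^5 mm⁴
Rectangle, weak axis: I_min = h·b³/12 with h = 89.9 mm fixed  ⇒  b = (12I/h)^(1/3) = 46.9 mm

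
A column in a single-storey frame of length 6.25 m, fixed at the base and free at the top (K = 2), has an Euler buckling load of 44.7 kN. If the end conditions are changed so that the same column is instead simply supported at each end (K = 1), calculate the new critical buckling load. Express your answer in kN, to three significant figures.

P_cr ∝ 1/K², so P_cr,new = P_cr,old × (K_old/K_new)² = 44.7 × (2/1)²
= 44.7 × 4.000 = 179 kN

P_cr ≈ 179 kN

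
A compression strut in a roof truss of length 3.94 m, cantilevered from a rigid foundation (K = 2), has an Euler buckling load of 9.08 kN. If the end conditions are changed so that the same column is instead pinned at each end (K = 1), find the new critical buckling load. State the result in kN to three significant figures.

P_cr ∝ 1/K², so P_cr,new = P_cr,old × (K_old/K_new)² = 9.08 × (2/1)²
= 9.08 × 4.000 = 36.3 kN

P_cr ≈ 36.3 kN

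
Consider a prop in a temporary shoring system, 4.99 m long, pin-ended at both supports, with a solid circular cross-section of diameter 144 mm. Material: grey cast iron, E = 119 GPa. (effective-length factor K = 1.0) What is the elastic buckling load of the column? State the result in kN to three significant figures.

I = πd⁴/64 = π×144⁴/64 = 2.111×10^7 mm⁴
I = 2.111×10^7 mm⁴ = 2.111×10^-5 m⁴
Effective length L_e = K·L = 1 × 4.99 = 4.990 m
P_cr = π²EI / L_e² = π² × 119×10⁹ × 2.111×10^-5 / 4.990² = 9.956×10^5 N

P_cr ≈ 996 kN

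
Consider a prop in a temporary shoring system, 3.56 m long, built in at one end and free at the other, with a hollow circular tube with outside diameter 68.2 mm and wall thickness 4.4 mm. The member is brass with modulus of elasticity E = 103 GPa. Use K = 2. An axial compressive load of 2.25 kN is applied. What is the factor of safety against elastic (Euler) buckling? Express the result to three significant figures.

Inner diameter d_i = 68.2 − 2×4.4 = 59.40 mm
I = π(d_o⁴ − d_i⁴)/64 = π(68.2⁴ − 59.40⁴)/64 = 4.509×10^5 mm⁴
I = 4.509×10^5 mm⁴ = 4.509×10^-7 m⁴
Effective length L_e = K·L = 2 × 3.56 = 7.120 m
P_cr = π²EI / L_e² = π² × 103×10⁹ × 4.509×10^-7 / 7.120² = 9.041×10^3 N
Factor of safety n = P_cr / P = 9.0409 / 2.25 = 4.02

n ≈ 4.02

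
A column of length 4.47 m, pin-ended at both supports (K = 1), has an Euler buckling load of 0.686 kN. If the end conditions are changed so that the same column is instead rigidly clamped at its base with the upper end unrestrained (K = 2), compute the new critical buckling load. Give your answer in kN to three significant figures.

P_cr ∝ 1/K², so P_cr,new = P_cr,old × (K_old/K_new)² = 0.686 × (1/2)²
= 0.686 × 0.2500 = 0.172 kN

P_cr ≈ 0.172 kN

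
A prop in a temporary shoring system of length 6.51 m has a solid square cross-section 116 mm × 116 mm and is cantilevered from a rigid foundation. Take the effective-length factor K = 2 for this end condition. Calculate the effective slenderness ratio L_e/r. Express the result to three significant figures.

I = a⁴/12 = 116⁴/12 = 1.509×10^7 mm⁴
A = 1.346×10^4 mm²;  r_min = √(I/A) = √(1.509×10^7/1.346×10^4) = 33.49 mm
L_e = K·L = 2 × 6.51 m = 13.02 m = 13020 mm
λ = L_e / r_min = 13020 / 33.49 = 389

λ ≈ 389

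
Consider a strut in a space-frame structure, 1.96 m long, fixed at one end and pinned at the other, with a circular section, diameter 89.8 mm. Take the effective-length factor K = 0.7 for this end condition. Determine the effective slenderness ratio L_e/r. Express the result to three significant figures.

λ ≈ 61.1

For a solid circle r = d/4 = 89.8/4 = 22.45 mm
L_e = K·L = 0.7 × 1.96 m = 1.372 m = 1372.0 mm
λ = L_e / r_min = 1372.0 / 22.45 = 61.1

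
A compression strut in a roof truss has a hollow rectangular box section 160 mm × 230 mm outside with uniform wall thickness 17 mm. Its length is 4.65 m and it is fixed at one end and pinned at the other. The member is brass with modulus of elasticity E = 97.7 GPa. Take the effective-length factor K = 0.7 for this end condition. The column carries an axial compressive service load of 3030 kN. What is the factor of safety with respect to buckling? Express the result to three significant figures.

Inner dimensions: h_i = 230 − 2×17 = 196.0 mm, b_i = 160 − 2×17 = 126.0 mm
Weak-axis I_min = (h_o·b_o³ − h_i·b_i³)/12 with b_o = 160, b_i = 126.0 mm (shorter outer/inner sides).
I_min = (230×160³ − 196.0×126.0³)/12 = 4.583×10^7 mm⁴
I = 4.583×10^7 mm⁴ = 4.583×10^-5 m⁴
Effective length L_e = K·L = 0.7 × 4.65 = 3.255 m
P_cr = π²EI / L_e² = π² × 97.7×10⁹ × 4.583×10^-5 / 3.255² = 4.171×10^6 N
Factor of safety n = P_cr / P = 4171.4 / 3030 = 1.38

n ≈ 1.38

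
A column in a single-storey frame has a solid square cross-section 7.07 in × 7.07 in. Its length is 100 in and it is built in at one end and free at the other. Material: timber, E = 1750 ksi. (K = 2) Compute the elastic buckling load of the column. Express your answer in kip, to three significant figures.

P_cr ≈ 89.9 kip

I = a⁴/12 = 7.07⁴/12 = 208.2 in⁴
Effective length L_e = K·L = 2 × 100 = 200.0 in
P_cr = π²EI / L_e² = π² × 1750×10³ × 208.2 / 200.0² = 8.990×10^4 lb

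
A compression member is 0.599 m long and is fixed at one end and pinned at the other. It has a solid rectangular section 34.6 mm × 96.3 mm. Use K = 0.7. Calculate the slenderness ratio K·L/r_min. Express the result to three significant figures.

For a rectangle r_min = b/√12 = 34.6/√12 = 9.988 mm
L_e = K·L = 0.7 × 0.599 m = 0.4193 m = 419.30 mm
λ = L_e / r_min = 419.30 / 9.988 = 42.0

λ ≈ 42.0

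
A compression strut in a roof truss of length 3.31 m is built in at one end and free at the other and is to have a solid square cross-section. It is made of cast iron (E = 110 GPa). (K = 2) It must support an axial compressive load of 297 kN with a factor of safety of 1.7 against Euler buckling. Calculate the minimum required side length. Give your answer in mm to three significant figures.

Required P_cr = n·P = 1.7 × 297 = 504.9 kN
L_e = K·L = 2 × 3.31 = 6.620 m
Required I = P_cr·L_e²/(π²E) = 5.049×10^5 × 6.620² / (π² × 1.10×10^11) = 2.038×10^-5 m⁴
I_req = 2.038×10^7 mm⁴
Solid square: I = a⁴/12  ⇒  a = (12I)^(1/4) = (12×2.038×10^7)^(1/4) = 125 mm

a ≈ 125 mm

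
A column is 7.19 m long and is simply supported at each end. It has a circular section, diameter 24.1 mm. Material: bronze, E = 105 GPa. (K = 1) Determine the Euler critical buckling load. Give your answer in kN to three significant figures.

P_cr ≈ 0.332 kN

I = πd⁴/64 = π×24.1⁴/64 = 1.656×10^4 mm⁴
I = 1.656×10^4 mm⁴ = 1.656×10^-8 m⁴
Effective length L_e = K·L = 1 × 7.19 = 7.190 m
P_cr = π²EI / L_e² = π² × 105×10⁹ × 1.656×10^-8 / 7.190² = 331.9 N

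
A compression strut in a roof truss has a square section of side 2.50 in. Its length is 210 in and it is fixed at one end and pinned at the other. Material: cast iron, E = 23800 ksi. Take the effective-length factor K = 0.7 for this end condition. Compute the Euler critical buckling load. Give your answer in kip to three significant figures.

P_cr ≈ 35.4 kip

I = a⁴/12 = 2.50⁴/12 = 3.255 in⁴
Effective length L_e = K·L = 0.7 × 210 = 147.0 in
P_cr = π²EI / L_e² = π² × 23800×10³ × 3.255 / 147.0² = 3.539×10^4 lb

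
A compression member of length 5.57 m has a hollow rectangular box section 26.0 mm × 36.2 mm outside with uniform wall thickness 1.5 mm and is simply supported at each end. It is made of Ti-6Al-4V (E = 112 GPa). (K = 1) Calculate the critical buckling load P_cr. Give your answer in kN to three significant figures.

P_cr ≈ 0.690 kN

Inner dimensions: h_i = 36.2 − 2×1.5 = 33.20 mm, b_i = 26.0 − 2×1.5 = 23.00 mm
Weak-axis I_min = (h_o·b_o³ − h_i·b_i³)/12 with b_o = 26.0, b_i = 23.00 mm (shorter outer/inner sides).
I_min = (36.2×26.0³ − 33.20×23.00³)/12 = 1.936×10^4 mm⁴
I = 1.936×10^4 mm⁴ = 1.936×10^-8 m⁴
Effective length L_e = K·L = 1 × 5.57 = 5.570 m
P_cr = π²EI / L_e² = π² × 112×10⁹ × 1.936×10^-8 / 5.570² = 689.7 N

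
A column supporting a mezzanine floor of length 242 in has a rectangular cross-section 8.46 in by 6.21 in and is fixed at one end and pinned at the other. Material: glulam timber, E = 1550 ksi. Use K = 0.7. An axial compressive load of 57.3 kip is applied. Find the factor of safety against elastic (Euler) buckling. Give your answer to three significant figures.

n ≈ 1.57

Buckling occurs about the weak axis: I_min = h·b³/12 with b = 6.21 in (the shorter side).
I_min = 8.46×6.21³/12 = 168.8 in⁴
Effective length L_e = K·L = 0.7 × 242 = 169.4 in
P_cr = π²EI / L_e² = π² × 1550×10³ × 168.8 / 169.4² = 9.001×10^4 lb
Factor of safety n = P_cr / P = 90.005 / 57.3 = 1.57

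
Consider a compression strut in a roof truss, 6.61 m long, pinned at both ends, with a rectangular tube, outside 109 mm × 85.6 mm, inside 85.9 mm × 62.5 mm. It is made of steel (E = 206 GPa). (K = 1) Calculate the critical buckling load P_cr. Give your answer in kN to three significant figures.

P_cr ≈ 184 kN

Weak-axis I_min = (h_o·b_o³ − h_i·b_i³)/12 with b_o = 85.6, b_i = 62.50 mm (shorter outer/inner sides).
I_min = (109×85.6³ − 85.90×62.50³)/12 = 3.950×10^6 mm⁴
I = 3.950×10^6 mm⁴ = 3.950×10^-6 m⁴
Effective length L_e = K·L = 1 × 6.61 = 6.610 m
P_cr = π²EI / L_e² = π² × 206×10⁹ × 3.950×10^-6 / 6.610² = 1.838×10^5 N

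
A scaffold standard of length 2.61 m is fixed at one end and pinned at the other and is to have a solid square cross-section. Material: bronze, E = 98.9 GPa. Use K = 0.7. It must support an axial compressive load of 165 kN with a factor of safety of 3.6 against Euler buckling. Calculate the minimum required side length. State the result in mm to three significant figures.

Required P_cr = n·P = 3.6 × 165 = 594.0 kN
L_e = K·L = 0.7 × 2.61 = 1.827 m
Required I = P_cr·L_e²/(π²E) = 5.940×10^5 × 1.827² / (π² × 9.89×10^10) = 2.031×10^-6 m⁴
I_req = 2.031×10^6 mm⁴
Solid square: I = a⁴/12  ⇒  a = (12I)^(1/4) = (12×2.031×10^6)^(1/4) = 70.3 mm

a ≈ 70.3 mm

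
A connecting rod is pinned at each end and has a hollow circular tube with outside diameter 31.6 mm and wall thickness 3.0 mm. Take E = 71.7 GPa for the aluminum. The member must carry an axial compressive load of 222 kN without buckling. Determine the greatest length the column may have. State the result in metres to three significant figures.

L_max ≈ 0.298 m

Inner diameter d_i = 31.6 − 2×3.0 = 25.60 mm
I = π(d_o⁴ − d_i⁴)/64 = π(31.6⁴ − 25.60⁴)/64 = 2.786×10^4 mm⁴
I = 2.786×10^-8 m⁴
At the buckling limit P_cr = P = 2.220×10^5 N
From P_cr = π²EI/(K·L)²:  L = (1/K)·√(π²EI/P_cr) = (1/1)·√(π²×7.17×10^10×2.786×10^-8/2.220×10^5)
L = 0.298 m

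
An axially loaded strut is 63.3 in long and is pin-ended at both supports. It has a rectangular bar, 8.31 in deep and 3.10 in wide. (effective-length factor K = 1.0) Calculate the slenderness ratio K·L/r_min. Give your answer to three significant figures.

For a rectangle r_min = b/√12 = 3.10/√12 = 0.8949 in
L_e = K·L = 1 × 63.3 = 63.30 in
λ = L_e / r_min = 63.300 / 0.8949 = 70.7

λ ≈ 70.7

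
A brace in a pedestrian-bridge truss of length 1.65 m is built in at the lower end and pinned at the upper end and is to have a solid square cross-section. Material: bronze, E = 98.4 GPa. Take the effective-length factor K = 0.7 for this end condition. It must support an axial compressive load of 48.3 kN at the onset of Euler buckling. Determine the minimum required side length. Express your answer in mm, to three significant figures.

a ≈ 29.9 mm

L_e = K·L = 0.7 × 1.65 = 1.155 m
Required I = P_cr·L_e²/(π²E) = 4.830×10^4 × 1.155² / (π² × 9.84×10^10) = 6.635×10^-8 m⁴
I_req = 6.635×10^4 mm⁴
Solid square: I = a⁴/12  ⇒  a = (12I)^(1/4) = (12×6.635×10^4)^(1/4) = 29.9 mm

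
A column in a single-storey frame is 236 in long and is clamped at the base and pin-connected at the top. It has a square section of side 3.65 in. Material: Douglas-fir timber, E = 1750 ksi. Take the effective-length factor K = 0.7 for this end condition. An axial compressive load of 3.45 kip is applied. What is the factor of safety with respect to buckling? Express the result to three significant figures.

n ≈ 2.71

I = a⁴/12 = 3.65⁴/12 = 14.79 in⁴
Effective length L_e = K·L = 0.7 × 236 = 165.2 in
P_cr = π²EI / L_e² = π² × 1750×10³ × 14.79 / 165.2² = 9.361×10^3 lb
Factor of safety n = P_cr / P = 9.3607 / 3.45 = 2.71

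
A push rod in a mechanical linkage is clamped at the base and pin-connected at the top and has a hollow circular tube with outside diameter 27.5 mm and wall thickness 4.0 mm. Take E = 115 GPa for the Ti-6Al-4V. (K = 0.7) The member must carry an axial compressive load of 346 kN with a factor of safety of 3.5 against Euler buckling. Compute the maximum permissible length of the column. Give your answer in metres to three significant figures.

L_max ≈ 0.200 m

Inner diameter d_i = 27.5 − 2×4.0 = 19.50 mm
I = π(d_o⁴ − d_i⁴)/64 = π(27.5⁴ − 19.50⁴)/64 = 2.098×10^4 mm⁴
I = 2.098×10^-8 m⁴
Required critical load P_cr = n·P = 3.5 × 346 = 1211 kN = 1.211×10^6 N
From P_cr = π²EI/(K·L)²:  L = (1/K)·√(π²EI/P_cr) = (1/0.7)·√(π²×1.15×10^11×2.098×10^-8/1.211×10^6)
L = 0.200 m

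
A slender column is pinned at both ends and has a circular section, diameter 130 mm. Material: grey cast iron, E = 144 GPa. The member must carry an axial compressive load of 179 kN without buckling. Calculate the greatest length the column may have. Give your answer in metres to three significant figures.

L_max ≈ 10.6 m

I = πd⁴/64 = π×130⁴/64 = 1.402×10^7 mm⁴
I = 1.402×10^-5 m⁴
At the buckling limit P_cr = P = 1.790×10^5 N
From P_cr = π²EI/(K·L)²:  L = (1/K)·√(π²EI/P_cr) = (1/1)·√(π²×1.44×10^11×1.402×10^-5/1.790×10^5)
L = 10.6 m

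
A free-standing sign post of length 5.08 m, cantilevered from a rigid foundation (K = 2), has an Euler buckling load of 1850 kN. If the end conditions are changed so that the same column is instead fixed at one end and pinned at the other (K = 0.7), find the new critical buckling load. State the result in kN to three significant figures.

P_cr ≈ 15100 kN

P_cr ∝ 1/K², so P_cr,new = P_cr,old × (K_old/K_new)² = 1850 × (2/0.7)²
= 1850 × 8.163 = 15100 kN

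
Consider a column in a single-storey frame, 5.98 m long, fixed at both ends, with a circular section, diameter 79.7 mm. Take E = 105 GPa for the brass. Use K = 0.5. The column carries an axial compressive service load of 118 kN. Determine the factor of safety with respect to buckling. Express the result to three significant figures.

n ≈ 1.95

I = πd⁴/64 = π×79.7⁴/64 = 1.981×10^6 mm⁴
I = 1.981×10^6 mm⁴ = 1.981×10^-6 m⁴
Effective length L_e = K·L = 0.5 × 5.98 = 2.990 m
P_cr = π²EI / L_e² = π² × 105×10⁹ × 1.981×10^-6 / 2.990² = 2.296×10^5 N
Factor of safety n = P_cr / P = 229.59 / 118 = 1.95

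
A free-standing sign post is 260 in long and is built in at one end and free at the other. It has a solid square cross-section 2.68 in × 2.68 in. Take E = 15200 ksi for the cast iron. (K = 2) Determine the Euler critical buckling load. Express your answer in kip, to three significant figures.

I = a⁴/12 = 2.68⁴/12 = 4.299 in⁴
Effective length L_e = K·L = 2 × 260 = 520.0 in
P_cr = π²EI / L_e² = π² × 15200×10³ × 4.299 / 520.0² = 2.385×10^3 lb

P_cr ≈ 2.39 kip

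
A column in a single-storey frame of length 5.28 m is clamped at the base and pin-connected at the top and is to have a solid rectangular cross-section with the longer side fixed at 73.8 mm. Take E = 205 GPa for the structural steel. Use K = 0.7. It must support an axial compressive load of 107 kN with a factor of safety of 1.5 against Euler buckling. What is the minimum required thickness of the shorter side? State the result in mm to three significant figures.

b ≈ 56.1 mm

Required P_cr = n·P = 1.5 × 107 = 160.5 kN
L_e = K·L = 0.7 × 5.28 = 3.696 m
Required I = P_cr·L_e²/(π²E) = 1.605×10^5 × 3.696² / (π² × 2.05×10^11) = 1.084×10^-6 m⁴
I_req = 1.084×10^6 mm⁴
Rectangle, weak axis: I_min = h·b³/12 with h = 73.8 mm fixed  ⇒  b = (12I/h)^(1/3) = 56.1 mm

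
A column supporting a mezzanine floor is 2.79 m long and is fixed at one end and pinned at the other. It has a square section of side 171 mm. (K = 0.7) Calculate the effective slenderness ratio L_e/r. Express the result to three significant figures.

For a square r = a/√12 = 171/√12 = 49.36 mm
L_e = K·L = 0.7 × 2.79 m = 1.953 m = 1953.0 mm
λ = L_e / r_min = 1953.0 / 49.36 = 39.6

λ ≈ 39.6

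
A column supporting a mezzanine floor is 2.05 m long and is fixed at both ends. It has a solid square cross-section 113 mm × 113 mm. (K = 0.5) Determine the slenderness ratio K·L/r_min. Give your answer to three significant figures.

λ ≈ 31.4

I = a⁴/12 = 113⁴/12 = 1.359×10^7 mm⁴
A = 1.277×10^4 mm²;  r_min = √(I/A) = √(1.359×10^7/1.277×10^4) = 32.62 mm
L_e = K·L = 0.5 × 2.05 m = 1.025 m = 1025.0 mm
λ = L_e / r_min = 1025.0 / 32.62 = 31.4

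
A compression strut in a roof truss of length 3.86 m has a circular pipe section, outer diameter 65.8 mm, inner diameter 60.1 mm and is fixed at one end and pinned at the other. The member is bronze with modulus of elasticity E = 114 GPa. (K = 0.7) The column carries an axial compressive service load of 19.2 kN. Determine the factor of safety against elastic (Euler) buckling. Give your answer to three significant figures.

n ≈ 2.25

d_o = 65.8 mm, d_i = 60.1 mm
I = π(d_o⁴ − d_i⁴)/64 = π(65.8⁴ − 60.10⁴)/64 = 2.798×10^5 mm⁴
I = 2.798×10^5 mm⁴ = 2.798×10^-7 m⁴
Effective length L_e = K·L = 0.7 × 3.86 = 2.702 m
P_cr = π²EI / L_e² = π² × 114×10⁹ × 2.798×10^-7 / 2.702² = 4.311×10^4 N
Factor of safety n = P_cr / P = 43.114 / 19.2 = 2.25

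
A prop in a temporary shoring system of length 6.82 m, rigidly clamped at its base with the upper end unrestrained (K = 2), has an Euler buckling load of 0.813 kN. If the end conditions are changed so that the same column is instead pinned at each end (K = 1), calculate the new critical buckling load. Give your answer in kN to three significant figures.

P_cr ∝ 1/K², so P_cr,new = P_cr,old × (K_old/K_new)² = 0.813 × (2/1)²
= 0.813 × 4.000 = 3.25 kN

P_cr ≈ 3.25 kN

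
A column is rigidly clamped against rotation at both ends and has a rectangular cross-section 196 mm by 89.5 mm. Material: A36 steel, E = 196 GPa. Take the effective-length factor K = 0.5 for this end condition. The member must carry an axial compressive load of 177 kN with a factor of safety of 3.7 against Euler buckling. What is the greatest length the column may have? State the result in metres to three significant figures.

Buckling occurs about the weak axis: I_min = h·b³/12 with b = 89.5 mm (the shorter side).
I_min = 196×89.5³/12 = 1.171×10^7 mm⁴
I = 1.171×10^-5 m⁴
Required critical load P_cr = n·P = 3.7 × 177 = 654.9 kN = 6.549×10^5 N
From P_cr = π²EI/(K·L)²:  L = (1/K)·√(π²EI/P_cr) = (1/0.5)·√(π²×1.96×10^11×1.171×10^-5/6.549×10^5)
L = 11.8 m

L_max ≈ 11.8 m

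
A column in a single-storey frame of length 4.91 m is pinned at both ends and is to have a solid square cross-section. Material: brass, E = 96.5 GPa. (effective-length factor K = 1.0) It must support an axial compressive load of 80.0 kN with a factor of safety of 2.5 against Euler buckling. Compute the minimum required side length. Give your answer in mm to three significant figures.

a ≈ 88.3 mm

Required P_cr = n·P = 2.5 × 80.0 = 200.0 kN
L_e = K·L = 1 × 4.91 = 4.910 m
Required I = P_cr·L_e²/(π²E) = 2.000×10^5 × 4.910² / (π² × 9.65×10^10) = 5.063×10^-6 m⁴
I_req = 5.063×10^6 mm⁴
Solid square: I = a⁴/12  ⇒  a = (12I)^(1/4) = (12×5.063×10^6)^(1/4) = 88.3 mm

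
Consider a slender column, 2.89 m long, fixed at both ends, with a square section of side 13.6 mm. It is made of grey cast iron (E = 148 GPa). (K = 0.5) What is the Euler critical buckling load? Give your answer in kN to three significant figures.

I = a⁴/12 = 13.6⁴/12 = 2.851×10^3 mm⁴
I = 2.851×10^3 mm⁴ = 2.851×10^-9 m⁴
Effective length L_e = K·L = 0.5 × 2.89 = 1.445 m
P_cr = π²EI / L_e² = π² × 148×10⁹ × 2.851×10^-9 / 1.445² = 1.994×10^3 N

P_cr ≈ 1.99 kN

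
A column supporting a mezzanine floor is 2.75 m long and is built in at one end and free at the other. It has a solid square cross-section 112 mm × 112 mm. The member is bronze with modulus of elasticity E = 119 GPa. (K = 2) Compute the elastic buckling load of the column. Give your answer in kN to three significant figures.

P_cr ≈ 509 kN

I = a⁴/12 = 112⁴/12 = 1.311×10^7 mm⁴
I = 1.311×10^7 mm⁴ = 1.311×10^-5 m⁴
Effective length L_e = K·L = 2 × 2.75 = 5.500 m
P_cr = π²EI / L_e² = π² × 119×10⁹ × 1.311×10^-5 / 5.500² = 5.091×10^5 N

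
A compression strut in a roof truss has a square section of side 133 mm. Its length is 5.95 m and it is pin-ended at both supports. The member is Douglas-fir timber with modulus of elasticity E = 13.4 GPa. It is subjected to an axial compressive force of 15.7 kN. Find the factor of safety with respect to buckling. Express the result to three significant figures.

n ≈ 6.20

I = a⁴/12 = 133⁴/12 = 2.608×10^7 mm⁴
I = 2.608×10^7 mm⁴ = 2.608×10^-5 m⁴
Effective length L_e = K·L = 1 × 5.95 = 5.950 m
P_cr = π²EI / L_e² = π² × 13.4×10⁹ × 2.608×10^-5 / 5.950² = 9.741×10^4 N
Factor of safety n = P_cr / P = 97.408 / 15.7 = 6.20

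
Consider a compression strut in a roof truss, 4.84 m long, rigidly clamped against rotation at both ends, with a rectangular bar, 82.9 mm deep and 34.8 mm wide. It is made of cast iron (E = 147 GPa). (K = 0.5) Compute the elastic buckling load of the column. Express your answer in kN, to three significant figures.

P_cr ≈ 72.1 kN

Buckling occurs about the weak axis: I_min = h·b³/12 with b = 34.8 mm (the shorter side).
I_min = 82.9×34.8³/12 = 2.911×10^5 mm⁴
I = 2.911×10^5 mm⁴ = 2.911×10^-7 m⁴
Effective length L_e = K·L = 0.5 × 4.84 = 2.420 m
P_cr = π²EI / L_e² = π² × 147×10⁹ × 2.911×10^-7 / 2.420² = 7.213×10^4 N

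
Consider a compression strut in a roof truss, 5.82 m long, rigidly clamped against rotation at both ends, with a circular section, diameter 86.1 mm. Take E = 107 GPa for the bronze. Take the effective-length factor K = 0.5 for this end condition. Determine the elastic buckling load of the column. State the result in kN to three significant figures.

P_cr ≈ 336 kN

I = πd⁴/64 = π×86.1⁴/64 = 2.698×10^6 mm⁴
I = 2.698×10^6 mm⁴ = 2.698×10^-6 m⁴
Effective length L_e = K·L = 0.5 × 5.82 = 2.910 m
P_cr = π²EI / L_e² = π² × 107×10⁹ × 2.698×10^-6 / 2.910² = 3.364×10^5 N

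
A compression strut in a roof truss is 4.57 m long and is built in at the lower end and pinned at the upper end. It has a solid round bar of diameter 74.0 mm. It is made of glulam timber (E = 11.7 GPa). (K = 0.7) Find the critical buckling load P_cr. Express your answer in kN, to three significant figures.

I = πd⁴/64 = π×74.0⁴/64 = 1.472×10^6 mm⁴
I = 1.472×10^6 mm⁴ = 1.472×10^-6 m⁴
Effective length L_e = K·L = 0.7 × 4.57 = 3.199 m
P_cr = π²EI / L_e² = π² × 11.7×10⁹ × 1.472×10^-6 / 3.199² = 1.661×10^4 N

P_cr ≈ 16.6 kN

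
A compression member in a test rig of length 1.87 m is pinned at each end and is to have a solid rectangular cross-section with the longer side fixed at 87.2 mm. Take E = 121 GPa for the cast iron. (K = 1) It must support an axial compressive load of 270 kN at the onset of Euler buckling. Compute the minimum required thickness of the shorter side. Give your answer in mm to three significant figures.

L_e = K·L = 1 × 1.87 = 1.870 m
Required I = P_cr·L_e²/(π²E) = 2.700×10^5 × 1.870² / (π² × 1.21×10^11) = 7.906×10^-7 m⁴
I_req = 7.906×10^5 mm⁴
Rectangle, weak axis: I_min = h·b³/12 with h = 87.2 mm fixed  ⇒  b = (12I/h)^(1/3) = 47.7 mm

b ≈ 47.7 mm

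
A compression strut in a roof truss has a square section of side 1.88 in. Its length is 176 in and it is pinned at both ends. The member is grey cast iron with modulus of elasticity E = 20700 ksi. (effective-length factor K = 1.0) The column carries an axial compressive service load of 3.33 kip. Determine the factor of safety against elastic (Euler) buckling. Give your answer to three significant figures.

I = a⁴/12 = 1.88⁴/12 = 1.041 in⁴
Effective length L_e = K·L = 1 × 176 = 176.0 in
P_cr = π²EI / L_e² = π² × 20700×10³ × 1.041 / 176.0² = 6.866×10^3 lb
Factor of safety n = P_cr / P = 6.8659 / 3.33 = 2.06

n ≈ 2.06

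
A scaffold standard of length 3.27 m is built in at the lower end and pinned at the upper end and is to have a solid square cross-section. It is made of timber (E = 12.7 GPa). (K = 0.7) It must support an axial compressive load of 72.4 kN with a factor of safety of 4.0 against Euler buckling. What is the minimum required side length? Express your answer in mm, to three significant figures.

Required P_cr = n·P = 4.0 × 72.4 = 289.6 kN
L_e = K·L = 0.7 × 3.27 = 2.289 m
Required I = P_cr·L_e²/(π²E) = 2.896×10^5 × 2.289² / (π² × 1.27×10^10) = 1.211×10^-5 m⁴
I_req = 1.211×10^7 mm⁴
Solid square: I = a⁴/12  ⇒  a = (12I)^(1/4) = (12×1.211×10^7)^(1/4) = 110 mm

a ≈ 110 mm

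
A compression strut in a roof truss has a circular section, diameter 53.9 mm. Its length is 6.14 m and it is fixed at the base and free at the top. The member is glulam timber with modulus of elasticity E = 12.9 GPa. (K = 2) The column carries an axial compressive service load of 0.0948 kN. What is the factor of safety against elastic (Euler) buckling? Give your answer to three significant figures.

n ≈ 3.69

I = πd⁴/64 = π×53.9⁴/64 = 4.143×10^5 mm⁴
I = 4.143×10^5 mm⁴ = 4.143×10^-7 m⁴
Effective length L_e = K·L = 2 × 6.14 = 12.28 m
P_cr = π²EI / L_e² = π² × 12.9×10⁹ × 4.143×10^-7 / 12.28² = 349.8 N
Factor of safety n = P_cr / P = 0.34980 / 0.0948 = 3.69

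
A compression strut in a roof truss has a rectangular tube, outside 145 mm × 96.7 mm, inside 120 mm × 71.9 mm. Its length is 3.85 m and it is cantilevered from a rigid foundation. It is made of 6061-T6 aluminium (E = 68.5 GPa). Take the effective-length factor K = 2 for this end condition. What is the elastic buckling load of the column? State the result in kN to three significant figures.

Weak-axis I_min = (h_o·b_o³ − h_i·b_i³)/12 with b_o = 96.7, b_i = 71.90 mm (shorter outer/inner sides).
I_min = (145×96.7³ − 120.0×71.90³)/12 = 7.209×10^6 mm⁴
I = 7.209×10^6 mm⁴ = 7.209×10^-6 m⁴
Effective length L_e = K·L = 2 × 3.85 = 7.700 m
P_cr = π²EI / L_e² = π² × 68.5×10⁹ × 7.209×10^-6 / 7.700² = 8.220×10^4 N

P_cr ≈ 82.2 kN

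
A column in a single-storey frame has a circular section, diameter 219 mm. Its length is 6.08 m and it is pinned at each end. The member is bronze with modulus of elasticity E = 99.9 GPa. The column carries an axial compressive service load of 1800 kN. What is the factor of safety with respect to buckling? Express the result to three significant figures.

I = πd⁴/64 = π×219⁴/64 = 1.129×10^8 mm⁴
I = 1.129×10^8 mm⁴ = 1.129×10^-4 m⁴
Effective length L_e = K·L = 1 × 6.08 = 6.080 m
P_cr = π²EI / L_e² = π² × 99.9×10⁹ × 1.129×10^-4 / 6.080² = 3.012×10^6 N
Factor of safety n = P_cr / P = 3011.6 / 1800 = 1.67

n ≈ 1.67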